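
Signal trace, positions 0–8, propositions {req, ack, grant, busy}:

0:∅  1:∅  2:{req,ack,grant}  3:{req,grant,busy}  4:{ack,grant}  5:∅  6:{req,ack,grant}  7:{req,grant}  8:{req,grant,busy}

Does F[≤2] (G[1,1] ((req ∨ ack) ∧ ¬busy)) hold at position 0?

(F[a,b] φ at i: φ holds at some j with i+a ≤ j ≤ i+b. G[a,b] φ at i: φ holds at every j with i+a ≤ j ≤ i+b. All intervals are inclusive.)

Check G[1,1] ((req ∨ ack) ∧ ¬busy) at each j in [0,2]:
  j=0: fails at 1
  j=1: holds on [2,2]
  j=2: fails at 3
Found at j=1 → formula holds.

Holds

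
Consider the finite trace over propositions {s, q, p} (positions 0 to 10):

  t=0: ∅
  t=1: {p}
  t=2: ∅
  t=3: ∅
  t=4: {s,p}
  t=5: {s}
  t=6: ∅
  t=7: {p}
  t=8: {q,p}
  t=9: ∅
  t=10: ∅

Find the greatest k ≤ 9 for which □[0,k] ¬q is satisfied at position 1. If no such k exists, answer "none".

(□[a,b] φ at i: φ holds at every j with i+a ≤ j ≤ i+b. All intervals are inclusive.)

¬q must hold from j=1 onward; find where it first fails.
  j=1: holds
  j=2: holds
  j=3: holds
  j=4: holds
  j=5: holds
  j=6: holds
  j=7: holds
  j=8: fails
Holds on [1,7], so largest k = 6.

6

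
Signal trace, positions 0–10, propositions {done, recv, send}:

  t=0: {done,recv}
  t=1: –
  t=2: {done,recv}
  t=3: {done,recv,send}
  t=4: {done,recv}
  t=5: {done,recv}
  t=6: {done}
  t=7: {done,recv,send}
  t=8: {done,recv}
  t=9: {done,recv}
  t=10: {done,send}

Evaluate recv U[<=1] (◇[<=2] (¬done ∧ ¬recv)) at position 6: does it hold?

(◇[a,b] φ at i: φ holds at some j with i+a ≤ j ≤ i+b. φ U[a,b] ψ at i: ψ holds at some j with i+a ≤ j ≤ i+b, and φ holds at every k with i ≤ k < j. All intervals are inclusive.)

Does not hold

Need some j in [6,7] with ◇[<=2] (¬done ∧ ¬recv), and recv at every k in [6,j-1].
  j=6: ◇[<=2] (¬done ∧ ¬recv) — fails (none in [6,8]).
  j=7: ◇[<=2] (¬done ∧ ¬recv) — fails (none in [7,9]).
No j in the window works → until fails.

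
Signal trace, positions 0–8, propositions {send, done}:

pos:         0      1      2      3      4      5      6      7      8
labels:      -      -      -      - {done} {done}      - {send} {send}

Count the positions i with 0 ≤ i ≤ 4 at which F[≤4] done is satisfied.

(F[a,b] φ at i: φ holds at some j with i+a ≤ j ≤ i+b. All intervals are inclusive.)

5

Evaluate at each i in [0,4]:
  i=0: ✓ (witness j=4)
  i=1: ✓ (witness j=4)
  i=2: ✓ (witness j=4)
  i=3: ✓ (witness j=4)
  i=4: ✓ (witness j=4)
Positions where it holds: {0, 1, 2, 3, 4} → 5.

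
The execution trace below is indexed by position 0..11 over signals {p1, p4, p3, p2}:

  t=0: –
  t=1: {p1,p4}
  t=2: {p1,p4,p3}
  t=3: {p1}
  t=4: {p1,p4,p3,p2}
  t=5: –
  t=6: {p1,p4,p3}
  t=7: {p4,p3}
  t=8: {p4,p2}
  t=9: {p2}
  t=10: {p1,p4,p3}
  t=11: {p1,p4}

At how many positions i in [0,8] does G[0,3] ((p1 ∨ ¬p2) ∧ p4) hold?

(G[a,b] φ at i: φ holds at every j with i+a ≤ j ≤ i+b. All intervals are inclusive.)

Evaluate at each i in [0,8]:
  i=0: ✗ (fails at j=0)
  i=1: ✗ (fails at j=3)
  i=2: ✗ (fails at j=3)
  i=3: ✗ (fails at j=3)
  i=4: ✗ (fails at j=5)
  i=5: ✗ (fails at j=5)
  i=6: ✗ (fails at j=8)
  i=7: ✗ (fails at j=8)
  i=8: ✗ (fails at j=8)
Positions where it holds: {} → 0.

0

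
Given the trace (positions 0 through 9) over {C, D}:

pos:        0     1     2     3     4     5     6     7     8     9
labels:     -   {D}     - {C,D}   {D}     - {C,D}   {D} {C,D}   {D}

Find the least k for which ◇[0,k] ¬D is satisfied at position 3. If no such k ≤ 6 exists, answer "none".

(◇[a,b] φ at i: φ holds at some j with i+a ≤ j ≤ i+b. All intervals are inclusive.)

Scan j = 3,4,… for ¬D:
  j=3: fails
  j=4: fails
  j=5: holds
First hit at j=5, so smallest k = 5-3 = 2.

2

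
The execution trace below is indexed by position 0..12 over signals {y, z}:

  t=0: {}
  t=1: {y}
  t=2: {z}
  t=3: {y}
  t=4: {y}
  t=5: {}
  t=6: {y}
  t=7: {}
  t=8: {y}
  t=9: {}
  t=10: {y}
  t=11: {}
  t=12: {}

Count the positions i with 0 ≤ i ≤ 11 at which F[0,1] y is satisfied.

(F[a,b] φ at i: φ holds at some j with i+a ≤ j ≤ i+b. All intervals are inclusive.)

Evaluate at each i in [0,11]:
  i=0: ✓ (witness j=1)
  i=1: ✓ (witness j=1)
  i=2: ✓ (witness j=3)
  i=3: ✓ (witness j=3)
  i=4: ✓ (witness j=4)
  i=5: ✓ (witness j=6)
  i=6: ✓ (witness j=6)
  i=7: ✓ (witness j=8)
  i=8: ✓ (witness j=8)
  i=9: ✓ (witness j=10)
  i=10: ✓ (witness j=10)
  i=11: ✗ (none in [11,12])
Positions where it holds: {0, 1, 2, 3, 4, 5, 6, 7, 8, 9, 10} → 11.

11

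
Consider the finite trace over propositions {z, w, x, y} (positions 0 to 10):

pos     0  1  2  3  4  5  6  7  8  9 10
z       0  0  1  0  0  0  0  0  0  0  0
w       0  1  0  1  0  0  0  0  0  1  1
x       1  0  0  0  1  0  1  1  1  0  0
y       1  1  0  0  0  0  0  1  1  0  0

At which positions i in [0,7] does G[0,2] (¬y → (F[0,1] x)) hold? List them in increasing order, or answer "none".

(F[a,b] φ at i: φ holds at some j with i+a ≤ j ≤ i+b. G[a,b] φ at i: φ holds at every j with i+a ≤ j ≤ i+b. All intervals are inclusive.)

Evaluate at each i in [0,7]:
  i=0: ✗ (fails at j=2)
  i=1: ✗ (fails at j=2)
  i=2: ✗ (fails at j=2)
  i=3: ✓ (all of [3,5])
  i=4: ✓ (all of [4,6])
  i=5: ✓ (all of [5,7])
  i=6: ✓ (all of [6,8])
  i=7: ✗ (fails at j=9)

3, 4, 5, 6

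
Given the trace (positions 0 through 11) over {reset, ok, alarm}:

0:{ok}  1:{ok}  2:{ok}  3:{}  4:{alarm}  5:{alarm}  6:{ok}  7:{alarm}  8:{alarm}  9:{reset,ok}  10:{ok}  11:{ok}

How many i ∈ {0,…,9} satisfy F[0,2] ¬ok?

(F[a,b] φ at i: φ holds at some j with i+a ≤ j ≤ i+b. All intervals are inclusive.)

Evaluate at each i in [0,9]:
  i=0: ✗ (none in [0,2])
  i=1: ✓ (witness j=3)
  i=2: ✓ (witness j=3)
  i=3: ✓ (witness j=3)
  i=4: ✓ (witness j=4)
  i=5: ✓ (witness j=5)
  i=6: ✓ (witness j=7)
  i=7: ✓ (witness j=7)
  i=8: ✓ (witness j=8)
  i=9: ✗ (none in [9,11])
Positions where it holds: {1, 2, 3, 4, 5, 6, 7, 8} → 8.

8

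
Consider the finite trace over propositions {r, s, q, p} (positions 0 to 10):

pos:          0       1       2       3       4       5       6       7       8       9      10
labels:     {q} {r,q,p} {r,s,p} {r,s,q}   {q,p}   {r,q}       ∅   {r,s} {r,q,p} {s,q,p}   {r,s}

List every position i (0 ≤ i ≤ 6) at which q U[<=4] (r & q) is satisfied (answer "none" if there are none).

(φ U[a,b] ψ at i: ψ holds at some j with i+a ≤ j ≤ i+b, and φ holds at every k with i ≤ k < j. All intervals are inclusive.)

0, 1, 3, 4, 5

Evaluate at each i in [0,6]:
  i=0: ✓ (rhs at j=1; lhs holds on [0,0])
  i=1: ✓ (rhs at j=1)
  i=2: ✗ (lhs fails at k=2 before rhs at j=3)
  i=3: ✓ (rhs at j=3)
  i=4: ✓ (rhs at j=5; lhs holds on [4,4])
  i=5: ✓ (rhs at j=5)
  i=6: ✗ (lhs fails at k=6 before rhs at j=8)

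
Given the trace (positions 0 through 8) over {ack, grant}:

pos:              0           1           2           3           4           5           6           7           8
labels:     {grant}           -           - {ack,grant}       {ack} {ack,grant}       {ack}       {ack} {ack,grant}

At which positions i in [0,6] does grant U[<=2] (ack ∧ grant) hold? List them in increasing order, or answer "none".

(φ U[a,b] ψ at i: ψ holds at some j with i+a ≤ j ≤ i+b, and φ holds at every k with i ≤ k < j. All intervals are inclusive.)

3, 5

Evaluate at each i in [0,6]:
  i=0: ✗ (no rhs in [0,2])
  i=1: ✗ (lhs fails at k=1 before rhs at j=3)
  i=2: ✗ (lhs fails at k=2 before rhs at j=3)
  i=3: ✓ (rhs at j=3)
  i=4: ✗ (lhs fails at k=4 before rhs at j=5)
  i=5: ✓ (rhs at j=5)
  i=6: ✗ (lhs fails at k=6 before rhs at j=8)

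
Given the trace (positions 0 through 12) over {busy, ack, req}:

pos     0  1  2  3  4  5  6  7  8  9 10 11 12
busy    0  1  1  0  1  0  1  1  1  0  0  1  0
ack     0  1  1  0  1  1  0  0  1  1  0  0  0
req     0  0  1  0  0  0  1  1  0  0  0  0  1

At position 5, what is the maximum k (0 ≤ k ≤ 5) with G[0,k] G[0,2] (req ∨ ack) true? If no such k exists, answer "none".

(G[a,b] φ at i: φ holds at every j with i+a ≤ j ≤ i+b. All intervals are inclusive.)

2

G[0,2] (req ∨ ack) must hold from j=5 onward; find where it first fails.
  j=5: holds
  j=6: holds
  j=7: holds
  j=8: fails
Holds on [5,7], so largest k = 2.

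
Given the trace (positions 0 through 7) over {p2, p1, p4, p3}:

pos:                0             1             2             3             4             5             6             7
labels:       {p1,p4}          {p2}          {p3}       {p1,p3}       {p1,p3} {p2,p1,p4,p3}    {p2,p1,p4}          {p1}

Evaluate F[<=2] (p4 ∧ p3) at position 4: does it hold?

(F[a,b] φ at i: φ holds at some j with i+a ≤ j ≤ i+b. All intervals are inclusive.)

Check (p4 ∧ p3) at each j in [4,6]:
  j=4: false
  j=5: true
  j=6: false
Found at j=5 → formula holds.

True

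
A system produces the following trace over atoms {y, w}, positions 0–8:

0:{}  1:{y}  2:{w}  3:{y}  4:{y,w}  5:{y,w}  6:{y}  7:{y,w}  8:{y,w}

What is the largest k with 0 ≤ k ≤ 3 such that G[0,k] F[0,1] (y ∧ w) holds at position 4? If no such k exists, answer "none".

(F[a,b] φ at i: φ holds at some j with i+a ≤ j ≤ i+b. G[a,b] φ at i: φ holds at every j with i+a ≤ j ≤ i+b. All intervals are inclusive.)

F[0,1] (y ∧ w) must hold from j=4 onward; find where it first fails.
  j=4: holds
  j=5: holds
  j=6: holds
  j=7: holds
Holds through j=7; largest k = 3.

3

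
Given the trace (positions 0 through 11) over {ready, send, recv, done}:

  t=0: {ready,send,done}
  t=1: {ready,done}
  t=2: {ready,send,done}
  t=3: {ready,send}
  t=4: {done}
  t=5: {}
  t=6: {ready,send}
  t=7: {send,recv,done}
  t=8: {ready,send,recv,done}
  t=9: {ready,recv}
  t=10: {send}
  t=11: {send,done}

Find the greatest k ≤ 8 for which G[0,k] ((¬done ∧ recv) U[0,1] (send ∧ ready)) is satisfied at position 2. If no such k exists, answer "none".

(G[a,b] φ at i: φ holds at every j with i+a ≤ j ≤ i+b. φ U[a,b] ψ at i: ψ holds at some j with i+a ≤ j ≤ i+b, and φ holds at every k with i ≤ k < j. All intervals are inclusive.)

1

((¬done ∧ recv) U[0,1] (send ∧ ready)) must hold from j=2 onward; find where it first fails.
  j=2: holds
  j=3: holds
  j=4: fails
Holds on [2,3], so largest k = 1.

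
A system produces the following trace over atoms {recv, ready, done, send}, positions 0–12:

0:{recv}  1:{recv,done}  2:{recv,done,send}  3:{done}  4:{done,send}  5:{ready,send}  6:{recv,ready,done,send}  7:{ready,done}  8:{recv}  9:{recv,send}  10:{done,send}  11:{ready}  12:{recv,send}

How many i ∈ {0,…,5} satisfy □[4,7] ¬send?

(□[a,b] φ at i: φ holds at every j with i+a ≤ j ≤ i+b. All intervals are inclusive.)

Evaluate at each i in [0,5]:
  i=0: ✗ (fails at j=4)
  i=1: ✗ (fails at j=5)
  i=2: ✗ (fails at j=6)
  i=3: ✗ (fails at j=9)
  i=4: ✗ (fails at j=9)
  i=5: ✗ (fails at j=9)
Positions where it holds: {} → 0.

0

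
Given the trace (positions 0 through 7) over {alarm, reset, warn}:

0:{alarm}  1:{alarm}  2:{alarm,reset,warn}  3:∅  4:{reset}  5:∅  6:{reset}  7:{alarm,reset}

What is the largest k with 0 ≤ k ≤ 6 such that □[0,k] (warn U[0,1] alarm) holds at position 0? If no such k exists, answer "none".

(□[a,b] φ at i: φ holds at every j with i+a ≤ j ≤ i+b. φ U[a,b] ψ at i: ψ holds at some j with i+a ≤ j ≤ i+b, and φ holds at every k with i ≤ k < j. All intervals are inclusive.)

2

(warn U[0,1] alarm) must hold from j=0 onward; find where it first fails.
  j=0: holds
  j=1: holds
  j=2: holds
  j=3: fails
Holds on [0,2], so largest k = 2.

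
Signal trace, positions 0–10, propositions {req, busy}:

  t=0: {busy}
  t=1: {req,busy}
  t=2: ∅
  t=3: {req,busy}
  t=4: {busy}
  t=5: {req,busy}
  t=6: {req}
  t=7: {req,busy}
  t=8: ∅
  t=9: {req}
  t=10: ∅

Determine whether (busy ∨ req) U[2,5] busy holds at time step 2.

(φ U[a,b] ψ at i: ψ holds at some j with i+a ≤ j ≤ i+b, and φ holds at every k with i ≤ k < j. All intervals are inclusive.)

No

Need some j in [4,7] with busy, and (busy ∨ req) at every k in [2,j-1].
  j=4: busy holds, but (busy ∨ req) fails at k=2 → not this j.
  j=5: busy holds, but (busy ∨ req) fails at k=2 → not this j.
  j=6: busy false.
  j=7: busy holds, but (busy ∨ req) fails at k=2 → not this j.
No j in the window works → until fails.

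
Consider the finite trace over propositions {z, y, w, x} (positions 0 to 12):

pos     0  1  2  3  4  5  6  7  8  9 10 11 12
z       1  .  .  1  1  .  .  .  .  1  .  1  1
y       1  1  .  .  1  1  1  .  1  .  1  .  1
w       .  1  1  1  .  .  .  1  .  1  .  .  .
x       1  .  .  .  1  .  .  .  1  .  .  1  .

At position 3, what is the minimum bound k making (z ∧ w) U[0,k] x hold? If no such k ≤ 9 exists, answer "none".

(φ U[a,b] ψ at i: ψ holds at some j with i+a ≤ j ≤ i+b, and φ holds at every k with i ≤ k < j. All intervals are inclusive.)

1

Need earliest j ≥ 3 with x, and (z ∧ w) at every k in [3,j-1].
  j=3: rhs fails.
  j=4: rhs holds; lhs holds on [3,3]. k = 1.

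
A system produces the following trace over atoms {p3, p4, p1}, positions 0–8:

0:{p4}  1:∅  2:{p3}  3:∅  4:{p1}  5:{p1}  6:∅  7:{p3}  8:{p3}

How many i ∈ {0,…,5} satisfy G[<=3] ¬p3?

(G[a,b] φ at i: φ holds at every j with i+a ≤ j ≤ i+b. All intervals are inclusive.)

Evaluate at each i in [0,5]:
  i=0: ✗ (fails at j=2)
  i=1: ✗ (fails at j=2)
  i=2: ✗ (fails at j=2)
  i=3: ✓ (all of [3,6])
  i=4: ✗ (fails at j=7)
  i=5: ✗ (fails at j=7)
Positions where it holds: {3} → 1.

1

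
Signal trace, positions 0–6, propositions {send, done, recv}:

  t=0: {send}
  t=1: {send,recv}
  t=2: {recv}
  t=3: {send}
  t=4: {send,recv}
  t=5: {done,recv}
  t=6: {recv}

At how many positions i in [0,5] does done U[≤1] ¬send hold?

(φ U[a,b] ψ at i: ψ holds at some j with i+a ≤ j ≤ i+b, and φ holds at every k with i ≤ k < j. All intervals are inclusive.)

2

Evaluate at each i in [0,5]:
  i=0: ✗ (no rhs in [0,1])
  i=1: ✗ (lhs fails at k=1 before rhs at j=2)
  i=2: ✓ (rhs at j=2)
  i=3: ✗ (no rhs in [3,4])
  i=4: ✗ (lhs fails at k=4 before rhs at j=5)
  i=5: ✓ (rhs at j=5)
Positions where it holds: {2, 5} → 2.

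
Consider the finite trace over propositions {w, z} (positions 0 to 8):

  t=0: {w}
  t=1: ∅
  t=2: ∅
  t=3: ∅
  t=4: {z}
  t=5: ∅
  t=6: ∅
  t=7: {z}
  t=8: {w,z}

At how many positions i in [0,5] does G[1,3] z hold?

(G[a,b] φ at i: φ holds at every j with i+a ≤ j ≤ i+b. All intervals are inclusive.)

Evaluate at each i in [0,5]:
  i=0: ✗ (fails at j=1)
  i=1: ✗ (fails at j=2)
  i=2: ✗ (fails at j=3)
  i=3: ✗ (fails at j=5)
  i=4: ✗ (fails at j=5)
  i=5: ✗ (fails at j=6)
Positions where it holds: {} → 0.

0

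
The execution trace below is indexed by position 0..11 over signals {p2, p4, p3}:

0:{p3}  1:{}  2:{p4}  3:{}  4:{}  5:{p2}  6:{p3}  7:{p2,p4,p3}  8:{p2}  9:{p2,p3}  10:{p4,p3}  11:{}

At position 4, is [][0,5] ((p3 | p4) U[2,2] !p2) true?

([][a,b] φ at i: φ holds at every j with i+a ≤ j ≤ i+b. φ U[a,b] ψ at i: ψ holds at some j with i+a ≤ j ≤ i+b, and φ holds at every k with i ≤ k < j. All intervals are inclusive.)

Check ((p3 | p4) U[2,2] !p2) at every j in [4,9]:
  j=4: fails
  j=5: fails
  j=6: fails
  j=7: fails
  j=8: fails
  j=9: holds
Fails at j=4 → formula fails.

Does not hold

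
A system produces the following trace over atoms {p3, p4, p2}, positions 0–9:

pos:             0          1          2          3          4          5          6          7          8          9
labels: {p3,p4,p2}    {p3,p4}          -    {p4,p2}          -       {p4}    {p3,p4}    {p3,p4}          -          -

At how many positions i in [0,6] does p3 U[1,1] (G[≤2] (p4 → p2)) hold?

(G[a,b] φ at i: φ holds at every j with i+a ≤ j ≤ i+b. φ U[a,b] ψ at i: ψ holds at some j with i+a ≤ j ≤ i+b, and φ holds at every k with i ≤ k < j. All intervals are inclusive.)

Evaluate at each i in [0,6]:
  i=0: ✗ (no rhs in [1,1])
  i=1: ✓ (rhs at j=2; lhs holds on [1,1])
  i=2: ✗ (no rhs in [3,3])
  i=3: ✗ (no rhs in [4,4])
  i=4: ✗ (no rhs in [5,5])
  i=5: ✗ (no rhs in [6,6])
  i=6: ✗ (no rhs in [7,7])
Positions where it holds: {1} → 1.

1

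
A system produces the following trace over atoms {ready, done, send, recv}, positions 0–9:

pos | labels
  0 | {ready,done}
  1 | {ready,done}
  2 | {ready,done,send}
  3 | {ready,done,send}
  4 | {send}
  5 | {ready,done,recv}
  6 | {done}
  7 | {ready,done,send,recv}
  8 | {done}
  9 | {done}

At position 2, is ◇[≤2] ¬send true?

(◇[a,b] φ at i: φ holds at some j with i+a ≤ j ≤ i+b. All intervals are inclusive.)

False

Check ¬send at each j in [2,4]:
  j=2: false
  j=3: false
  j=4: false
No position in the window satisfies it → formula fails.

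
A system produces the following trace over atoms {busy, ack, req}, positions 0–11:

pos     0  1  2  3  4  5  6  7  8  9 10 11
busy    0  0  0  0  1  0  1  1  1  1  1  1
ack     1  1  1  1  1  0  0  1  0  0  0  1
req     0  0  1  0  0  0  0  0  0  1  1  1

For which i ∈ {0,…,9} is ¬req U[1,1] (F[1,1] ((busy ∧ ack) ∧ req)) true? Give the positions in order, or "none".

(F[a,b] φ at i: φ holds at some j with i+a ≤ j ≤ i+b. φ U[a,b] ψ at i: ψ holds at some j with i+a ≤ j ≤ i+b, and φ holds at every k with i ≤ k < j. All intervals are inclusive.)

Evaluate at each i in [0,9]:
  i=0: ✗ (no rhs in [1,1])
  i=1: ✗ (no rhs in [2,2])
  i=2: ✗ (no rhs in [3,3])
  i=3: ✗ (no rhs in [4,4])
  i=4: ✗ (no rhs in [5,5])
  i=5: ✗ (no rhs in [6,6])
  i=6: ✗ (no rhs in [7,7])
  i=7: ✗ (no rhs in [8,8])
  i=8: ✗ (no rhs in [9,9])
  i=9: ✗ (lhs fails at k=9 before rhs at j=10)

none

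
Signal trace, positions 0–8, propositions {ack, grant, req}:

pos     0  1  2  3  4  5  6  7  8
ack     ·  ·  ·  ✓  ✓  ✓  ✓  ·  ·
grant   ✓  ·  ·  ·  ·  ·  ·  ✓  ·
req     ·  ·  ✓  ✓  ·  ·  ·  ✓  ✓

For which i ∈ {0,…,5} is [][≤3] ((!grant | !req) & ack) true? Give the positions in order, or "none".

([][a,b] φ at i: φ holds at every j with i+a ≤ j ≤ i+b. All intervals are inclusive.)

Evaluate at each i in [0,5]:
  i=0: ✗ (fails at j=0)
  i=1: ✗ (fails at j=1)
  i=2: ✗ (fails at j=2)
  i=3: ✓ (all of [3,6])
  i=4: ✗ (fails at j=7)
  i=5: ✗ (fails at j=7)

3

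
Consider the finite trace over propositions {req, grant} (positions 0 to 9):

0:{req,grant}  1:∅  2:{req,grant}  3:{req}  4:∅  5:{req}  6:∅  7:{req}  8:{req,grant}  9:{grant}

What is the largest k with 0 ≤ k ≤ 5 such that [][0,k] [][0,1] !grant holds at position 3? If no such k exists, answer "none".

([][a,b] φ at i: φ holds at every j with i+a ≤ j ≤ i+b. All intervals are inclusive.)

[][0,1] !grant must hold from j=3 onward; find where it first fails.
  j=3: holds
  j=4: holds
  j=5: holds
  j=6: holds
  j=7: fails
Holds on [3,6], so largest k = 3.

3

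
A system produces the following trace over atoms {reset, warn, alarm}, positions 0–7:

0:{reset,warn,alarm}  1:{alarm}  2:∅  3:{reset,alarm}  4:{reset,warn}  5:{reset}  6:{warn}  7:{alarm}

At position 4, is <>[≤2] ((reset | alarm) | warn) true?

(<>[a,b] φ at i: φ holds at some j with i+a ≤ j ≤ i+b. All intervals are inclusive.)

Check ((reset | alarm) | warn) at each j in [4,6]:
  j=4: true
  j=5: true
  j=6: true
Found at j=4 → formula holds.

True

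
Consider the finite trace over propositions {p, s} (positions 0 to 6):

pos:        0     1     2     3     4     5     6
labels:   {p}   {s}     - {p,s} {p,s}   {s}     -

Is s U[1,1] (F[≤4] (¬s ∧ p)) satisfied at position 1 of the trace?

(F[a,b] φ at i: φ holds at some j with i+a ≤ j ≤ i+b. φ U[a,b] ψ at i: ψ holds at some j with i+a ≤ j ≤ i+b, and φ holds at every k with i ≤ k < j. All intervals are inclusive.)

No

Need some j in [2,2] with F[≤4] (¬s ∧ p), and s at every k in [1,j-1].
  j=2: F[≤4] (¬s ∧ p) — fails (none in [2,6]).
No j in the window works → until fails.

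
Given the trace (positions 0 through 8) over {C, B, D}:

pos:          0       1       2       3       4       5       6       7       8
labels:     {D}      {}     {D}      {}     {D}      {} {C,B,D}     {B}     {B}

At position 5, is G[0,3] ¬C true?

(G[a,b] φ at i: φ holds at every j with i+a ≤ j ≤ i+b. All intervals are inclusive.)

Check ¬C at every j in [5,8]:
  j=5: true
  j=6: false
  j=7: true
  j=8: true
Fails at j=6 → formula fails.

False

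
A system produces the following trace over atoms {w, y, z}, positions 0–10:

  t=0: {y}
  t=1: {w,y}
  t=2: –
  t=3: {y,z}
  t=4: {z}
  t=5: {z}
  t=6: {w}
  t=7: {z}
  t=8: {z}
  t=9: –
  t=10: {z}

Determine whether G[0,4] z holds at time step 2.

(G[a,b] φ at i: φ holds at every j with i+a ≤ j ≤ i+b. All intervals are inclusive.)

False

Check z at every j in [2,6]:
  j=2: false
  j=3: true
  j=4: true
  j=5: true
  j=6: false
Fails at j=2 → formula fails.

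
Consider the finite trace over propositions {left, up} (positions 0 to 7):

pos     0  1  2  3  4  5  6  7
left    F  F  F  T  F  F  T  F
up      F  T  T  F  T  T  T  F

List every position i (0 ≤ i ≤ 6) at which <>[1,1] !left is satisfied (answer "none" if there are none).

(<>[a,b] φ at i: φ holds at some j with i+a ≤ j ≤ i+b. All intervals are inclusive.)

Evaluate at each i in [0,6]:
  i=0: ✓ (witness j=1)
  i=1: ✓ (witness j=2)
  i=2: ✗ (none in [3,3])
  i=3: ✓ (witness j=4)
  i=4: ✓ (witness j=5)
  i=5: ✗ (none in [6,6])
  i=6: ✓ (witness j=7)

0, 1, 3, 4, 6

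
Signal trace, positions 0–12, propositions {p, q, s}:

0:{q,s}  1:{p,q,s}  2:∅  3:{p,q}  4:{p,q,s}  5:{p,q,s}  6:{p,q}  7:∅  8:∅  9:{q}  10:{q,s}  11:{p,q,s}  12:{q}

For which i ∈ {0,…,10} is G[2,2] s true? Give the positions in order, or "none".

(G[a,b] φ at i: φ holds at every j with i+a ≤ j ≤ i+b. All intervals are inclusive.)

2, 3, 8, 9

Evaluate at each i in [0,10]:
  i=0: ✗ (fails at j=2)
  i=1: ✗ (fails at j=3)
  i=2: ✓ (all of [4,4])
  i=3: ✓ (all of [5,5])
  i=4: ✗ (fails at j=6)
  i=5: ✗ (fails at j=7)
  i=6: ✗ (fails at j=8)
  i=7: ✗ (fails at j=9)
  i=8: ✓ (all of [10,10])
  i=9: ✓ (all of [11,11])
  i=10: ✗ (fails at j=12)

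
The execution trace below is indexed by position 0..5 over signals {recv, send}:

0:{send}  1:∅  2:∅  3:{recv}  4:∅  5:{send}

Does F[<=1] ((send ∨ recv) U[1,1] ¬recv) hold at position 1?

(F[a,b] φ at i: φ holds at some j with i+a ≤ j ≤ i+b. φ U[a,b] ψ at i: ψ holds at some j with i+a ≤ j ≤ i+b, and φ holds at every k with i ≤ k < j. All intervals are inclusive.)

Does not hold

Check ((send ∨ recv) U[1,1] ¬recv) at each j in [1,2]:
  j=1: fails
  j=2: fails
No position in the window satisfies it → formula fails.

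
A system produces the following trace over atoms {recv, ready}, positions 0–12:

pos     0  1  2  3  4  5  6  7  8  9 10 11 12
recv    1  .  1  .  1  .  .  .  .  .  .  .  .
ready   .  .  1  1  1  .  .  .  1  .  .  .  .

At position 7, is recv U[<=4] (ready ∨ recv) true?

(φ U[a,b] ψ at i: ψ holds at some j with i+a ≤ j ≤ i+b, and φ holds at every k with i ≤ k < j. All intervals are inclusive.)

Need some j in [7,11] with (ready ∨ recv), and recv at every k in [7,j-1].
  j=7: (ready ∨ recv) false.
  j=8: (ready ∨ recv) holds, but recv fails at k=7 → not this j.
  j=9: (ready ∨ recv) false.
  j=10: (ready ∨ recv) false.
  j=11: (ready ∨ recv) false.
No j in the window works → until fails.

Does not hold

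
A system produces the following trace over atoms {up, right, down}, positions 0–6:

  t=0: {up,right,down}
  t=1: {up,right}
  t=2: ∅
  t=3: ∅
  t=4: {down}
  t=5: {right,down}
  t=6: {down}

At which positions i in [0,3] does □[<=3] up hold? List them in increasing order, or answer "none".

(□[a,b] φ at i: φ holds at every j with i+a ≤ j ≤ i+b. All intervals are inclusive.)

Evaluate at each i in [0,3]:
  i=0: ✗ (fails at j=2)
  i=1: ✗ (fails at j=2)
  i=2: ✗ (fails at j=2)
  i=3: ✗ (fails at j=3)

none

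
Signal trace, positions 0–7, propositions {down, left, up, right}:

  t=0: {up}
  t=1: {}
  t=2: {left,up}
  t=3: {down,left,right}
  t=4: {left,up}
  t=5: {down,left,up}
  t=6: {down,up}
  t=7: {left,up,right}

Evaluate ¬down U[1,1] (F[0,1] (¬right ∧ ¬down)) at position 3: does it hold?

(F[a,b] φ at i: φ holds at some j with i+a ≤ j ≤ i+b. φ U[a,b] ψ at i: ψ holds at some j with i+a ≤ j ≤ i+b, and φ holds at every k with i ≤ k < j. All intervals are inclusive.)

Need some j in [4,4] with F[0,1] (¬right ∧ ¬down), and ¬down at every k in [3,j-1].
  j=4: F[0,1] (¬right ∧ ¬down) holds, but ¬down fails at k=3 → not this j.
No j in the window works → until fails.

Does not hold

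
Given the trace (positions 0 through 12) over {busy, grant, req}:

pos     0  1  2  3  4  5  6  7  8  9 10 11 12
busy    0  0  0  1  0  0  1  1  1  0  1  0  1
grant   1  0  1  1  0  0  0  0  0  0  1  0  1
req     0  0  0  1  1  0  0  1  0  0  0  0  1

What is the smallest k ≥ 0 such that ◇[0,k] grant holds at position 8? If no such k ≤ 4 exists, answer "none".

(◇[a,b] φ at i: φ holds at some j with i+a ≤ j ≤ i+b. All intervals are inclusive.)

Scan j = 8,9,… for grant:
  j=8: fails
  j=9: fails
  j=10: holds
First hit at j=10, so smallest k = 10-8 = 2.

2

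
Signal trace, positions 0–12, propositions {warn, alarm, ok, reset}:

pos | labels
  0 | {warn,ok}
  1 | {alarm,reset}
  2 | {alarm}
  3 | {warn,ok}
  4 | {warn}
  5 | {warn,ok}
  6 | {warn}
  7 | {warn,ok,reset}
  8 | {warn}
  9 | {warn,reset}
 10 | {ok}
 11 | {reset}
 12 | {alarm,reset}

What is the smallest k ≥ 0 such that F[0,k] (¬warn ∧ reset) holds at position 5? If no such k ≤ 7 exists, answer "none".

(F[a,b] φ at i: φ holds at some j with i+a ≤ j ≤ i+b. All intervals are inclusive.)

6

Scan j = 5,6,… for (¬warn ∧ reset):
  j=5: fails
  j=6: fails
  j=7: fails
  j=8: fails
  j=9: fails
  j=10: fails
  j=11: holds
First hit at j=11, so smallest k = 11-5 = 6.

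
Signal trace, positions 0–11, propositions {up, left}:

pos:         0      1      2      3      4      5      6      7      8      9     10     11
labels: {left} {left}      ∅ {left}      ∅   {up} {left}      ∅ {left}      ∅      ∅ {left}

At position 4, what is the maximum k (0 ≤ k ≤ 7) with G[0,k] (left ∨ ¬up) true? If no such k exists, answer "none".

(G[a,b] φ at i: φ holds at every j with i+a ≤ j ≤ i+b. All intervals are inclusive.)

0

(left ∨ ¬up) must hold from j=4 onward; find where it first fails.
  j=4: holds
  j=5: fails
Holds on [4,4], so largest k = 0.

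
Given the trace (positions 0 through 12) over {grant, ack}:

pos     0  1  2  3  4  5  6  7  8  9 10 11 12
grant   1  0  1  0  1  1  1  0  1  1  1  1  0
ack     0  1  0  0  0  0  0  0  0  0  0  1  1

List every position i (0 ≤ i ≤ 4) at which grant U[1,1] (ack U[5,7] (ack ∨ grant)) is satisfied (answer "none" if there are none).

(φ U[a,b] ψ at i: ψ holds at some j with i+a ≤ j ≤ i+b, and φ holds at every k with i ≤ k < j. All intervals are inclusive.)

Evaluate at each i in [0,4]:
  i=0: ✗ (no rhs in [1,1])
  i=1: ✗ (no rhs in [2,2])
  i=2: ✗ (no rhs in [3,3])
  i=3: ✗ (no rhs in [4,4])
  i=4: ✗ (no rhs in [5,5])

none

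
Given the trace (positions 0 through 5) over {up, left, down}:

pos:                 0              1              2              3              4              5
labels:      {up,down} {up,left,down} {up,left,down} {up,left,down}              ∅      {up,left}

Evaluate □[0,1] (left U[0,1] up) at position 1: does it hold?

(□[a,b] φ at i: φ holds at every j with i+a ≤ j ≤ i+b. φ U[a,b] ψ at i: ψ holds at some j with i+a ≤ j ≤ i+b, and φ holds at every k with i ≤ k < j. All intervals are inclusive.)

Check (left U[0,1] up) at every j in [1,2]:
  j=1: holds
  j=2: holds
All positions satisfy it → formula holds.

Yes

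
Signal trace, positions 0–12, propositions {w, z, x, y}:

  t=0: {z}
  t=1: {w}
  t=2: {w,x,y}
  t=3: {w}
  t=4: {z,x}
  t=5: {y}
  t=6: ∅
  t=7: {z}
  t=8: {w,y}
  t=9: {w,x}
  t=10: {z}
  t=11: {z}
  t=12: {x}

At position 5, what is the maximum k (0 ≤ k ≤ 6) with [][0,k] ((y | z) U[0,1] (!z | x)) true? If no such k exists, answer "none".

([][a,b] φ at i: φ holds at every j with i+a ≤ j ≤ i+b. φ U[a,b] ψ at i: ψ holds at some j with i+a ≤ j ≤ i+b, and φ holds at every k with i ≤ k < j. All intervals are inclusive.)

4

((y | z) U[0,1] (!z | x)) must hold from j=5 onward; find where it first fails.
  j=5: holds
  j=6: holds
  j=7: holds
  j=8: holds
  j=9: holds
  j=10: fails
Holds on [5,9], so largest k = 4.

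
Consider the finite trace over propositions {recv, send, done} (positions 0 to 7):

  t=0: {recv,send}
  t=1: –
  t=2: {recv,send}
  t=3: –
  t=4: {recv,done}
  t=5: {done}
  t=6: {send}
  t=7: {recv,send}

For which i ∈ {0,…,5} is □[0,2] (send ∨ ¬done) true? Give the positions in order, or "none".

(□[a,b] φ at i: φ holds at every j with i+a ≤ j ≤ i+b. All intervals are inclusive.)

Evaluate at each i in [0,5]:
  i=0: ✓ (all of [0,2])
  i=1: ✓ (all of [1,3])
  i=2: ✗ (fails at j=4)
  i=3: ✗ (fails at j=4)
  i=4: ✗ (fails at j=4)
  i=5: ✗ (fails at j=5)

0, 1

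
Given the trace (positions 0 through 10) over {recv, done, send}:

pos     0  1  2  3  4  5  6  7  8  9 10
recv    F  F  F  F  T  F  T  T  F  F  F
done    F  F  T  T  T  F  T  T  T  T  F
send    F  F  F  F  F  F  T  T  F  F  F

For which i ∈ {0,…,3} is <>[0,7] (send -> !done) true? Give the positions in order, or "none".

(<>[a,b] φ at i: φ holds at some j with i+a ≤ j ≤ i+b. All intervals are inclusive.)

Evaluate at each i in [0,3]:
  i=0: ✓ (witness j=0)
  i=1: ✓ (witness j=1)
  i=2: ✓ (witness j=2)
  i=3: ✓ (witness j=3)

0, 1, 2, 3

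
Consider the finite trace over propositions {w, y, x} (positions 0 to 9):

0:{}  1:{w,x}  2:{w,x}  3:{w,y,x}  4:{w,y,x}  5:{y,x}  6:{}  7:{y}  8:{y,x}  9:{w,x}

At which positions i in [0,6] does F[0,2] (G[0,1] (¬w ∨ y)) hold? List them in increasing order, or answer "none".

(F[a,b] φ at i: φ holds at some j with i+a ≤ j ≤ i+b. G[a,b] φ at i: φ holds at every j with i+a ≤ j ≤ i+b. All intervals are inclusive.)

1, 2, 3, 4, 5, 6

Evaluate at each i in [0,6]:
  i=0: ✗ (none in [0,2])
  i=1: ✓ (witness j=3)
  i=2: ✓ (witness j=3)
  i=3: ✓ (witness j=3)
  i=4: ✓ (witness j=4)
  i=5: ✓ (witness j=5)
  i=6: ✓ (witness j=6)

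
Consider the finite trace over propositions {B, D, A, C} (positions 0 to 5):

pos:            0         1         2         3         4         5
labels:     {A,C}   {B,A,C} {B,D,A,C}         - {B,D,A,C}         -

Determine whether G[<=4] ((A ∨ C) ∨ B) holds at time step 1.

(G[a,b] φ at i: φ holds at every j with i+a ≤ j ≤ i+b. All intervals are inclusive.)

Does not hold

Check ((A ∨ C) ∨ B) at every j in [1,5]:
  j=1: true
  j=2: true
  j=3: false
  j=4: true
  j=5: false
Fails at j=3 → formula fails.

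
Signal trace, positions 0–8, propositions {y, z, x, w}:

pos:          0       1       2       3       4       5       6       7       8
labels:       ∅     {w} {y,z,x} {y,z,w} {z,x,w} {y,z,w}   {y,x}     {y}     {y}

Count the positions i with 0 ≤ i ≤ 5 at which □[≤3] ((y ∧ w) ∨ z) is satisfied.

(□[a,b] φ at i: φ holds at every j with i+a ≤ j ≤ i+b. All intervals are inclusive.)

Evaluate at each i in [0,5]:
  i=0: ✗ (fails at j=0)
  i=1: ✗ (fails at j=1)
  i=2: ✓ (all of [2,5])
  i=3: ✗ (fails at j=6)
  i=4: ✗ (fails at j=6)
  i=5: ✗ (fails at j=6)
Positions where it holds: {2} → 1.

1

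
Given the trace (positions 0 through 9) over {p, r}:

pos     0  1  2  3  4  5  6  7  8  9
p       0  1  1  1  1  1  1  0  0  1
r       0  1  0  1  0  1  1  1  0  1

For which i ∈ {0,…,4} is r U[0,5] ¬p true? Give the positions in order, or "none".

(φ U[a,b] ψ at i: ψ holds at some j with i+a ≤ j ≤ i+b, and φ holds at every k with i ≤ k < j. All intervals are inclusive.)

Evaluate at each i in [0,4]:
  i=0: ✓ (rhs at j=0)
  i=1: ✗ (no rhs in [1,6])
  i=2: ✗ (lhs fails at k=2 before rhs at j=7)
  i=3: ✗ (lhs fails at k=4 before rhs at j=7)
  i=4: ✗ (lhs fails at k=4 before rhs at j=7)

0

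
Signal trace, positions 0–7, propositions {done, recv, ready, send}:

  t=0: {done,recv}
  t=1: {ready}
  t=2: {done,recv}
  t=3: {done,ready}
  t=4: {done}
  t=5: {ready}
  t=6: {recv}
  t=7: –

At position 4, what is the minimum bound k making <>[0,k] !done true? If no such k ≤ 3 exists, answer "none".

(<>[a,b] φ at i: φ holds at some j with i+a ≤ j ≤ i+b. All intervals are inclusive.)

Scan j = 4,5,… for !done:
  j=4: fails
  j=5: holds
First hit at j=5, so smallest k = 5-4 = 1.

1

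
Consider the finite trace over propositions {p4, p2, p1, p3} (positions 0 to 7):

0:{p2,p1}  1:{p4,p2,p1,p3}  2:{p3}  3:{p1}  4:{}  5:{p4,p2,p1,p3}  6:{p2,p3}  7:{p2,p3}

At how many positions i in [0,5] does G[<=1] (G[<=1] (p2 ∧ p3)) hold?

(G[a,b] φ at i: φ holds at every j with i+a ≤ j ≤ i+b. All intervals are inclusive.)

Evaluate at each i in [0,5]:
  i=0: ✗ (fails at j=0)
  i=1: ✗ (fails at j=1)
  i=2: ✗ (fails at j=2)
  i=3: ✗ (fails at j=3)
  i=4: ✗ (fails at j=4)
  i=5: ✓ (all of [5,6])
Positions where it holds: {5} → 1.

1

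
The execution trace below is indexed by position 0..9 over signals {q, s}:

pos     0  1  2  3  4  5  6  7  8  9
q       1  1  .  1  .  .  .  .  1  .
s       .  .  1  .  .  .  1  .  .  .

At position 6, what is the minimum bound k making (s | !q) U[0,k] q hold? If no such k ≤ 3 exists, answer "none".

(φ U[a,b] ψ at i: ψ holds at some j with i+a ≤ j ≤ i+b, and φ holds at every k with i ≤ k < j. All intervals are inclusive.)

2

Need earliest j ≥ 6 with q, and (s | !q) at every k in [6,j-1].
  j=6: rhs fails.
  j=7: rhs fails.
  j=8: rhs holds; lhs holds on [6,7]. k = 2.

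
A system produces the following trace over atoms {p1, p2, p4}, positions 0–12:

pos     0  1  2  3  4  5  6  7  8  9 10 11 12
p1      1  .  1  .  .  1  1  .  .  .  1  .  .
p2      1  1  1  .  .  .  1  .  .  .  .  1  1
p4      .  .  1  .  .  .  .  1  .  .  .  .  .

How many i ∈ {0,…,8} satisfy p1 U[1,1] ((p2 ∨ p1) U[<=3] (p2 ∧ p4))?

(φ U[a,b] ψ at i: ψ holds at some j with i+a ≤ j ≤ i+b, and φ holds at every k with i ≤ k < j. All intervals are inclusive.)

Evaluate at each i in [0,8]:
  i=0: ✓ (rhs at j=1; lhs holds on [0,0])
  i=1: ✗ (lhs fails at k=1 before rhs at j=2)
  i=2: ✗ (no rhs in [3,3])
  i=3: ✗ (no rhs in [4,4])
  i=4: ✗ (no rhs in [5,5])
  i=5: ✗ (no rhs in [6,6])
  i=6: ✗ (no rhs in [7,7])
  i=7: ✗ (no rhs in [8,8])
  i=8: ✗ (no rhs in [9,9])
Positions where it holds: {0} → 1.

1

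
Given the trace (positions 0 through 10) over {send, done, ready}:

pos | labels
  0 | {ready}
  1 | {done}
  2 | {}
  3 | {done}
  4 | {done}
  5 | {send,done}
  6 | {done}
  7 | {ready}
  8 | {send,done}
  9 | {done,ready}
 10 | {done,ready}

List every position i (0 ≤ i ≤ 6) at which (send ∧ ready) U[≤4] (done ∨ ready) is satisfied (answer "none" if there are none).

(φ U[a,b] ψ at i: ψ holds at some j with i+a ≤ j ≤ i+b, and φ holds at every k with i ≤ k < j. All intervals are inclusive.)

Evaluate at each i in [0,6]:
  i=0: ✓ (rhs at j=0)
  i=1: ✓ (rhs at j=1)
  i=2: ✗ (lhs fails at k=2 before rhs at j=3)
  i=3: ✓ (rhs at j=3)
  i=4: ✓ (rhs at j=4)
  i=5: ✓ (rhs at j=5)
  i=6: ✓ (rhs at j=6)

0, 1, 3, 4, 5, 6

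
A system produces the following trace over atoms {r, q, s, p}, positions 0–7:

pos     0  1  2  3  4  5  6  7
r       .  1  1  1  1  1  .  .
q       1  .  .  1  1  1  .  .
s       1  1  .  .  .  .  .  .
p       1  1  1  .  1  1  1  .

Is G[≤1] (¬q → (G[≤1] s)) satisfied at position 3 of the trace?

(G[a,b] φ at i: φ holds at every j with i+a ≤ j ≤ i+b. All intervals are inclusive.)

Holds

Check (¬q → (G[≤1] s)) at every j in [3,4]:
  j=3: antecedent false → ✓
  j=4: antecedent false → ✓
All positions satisfy it → formula holds.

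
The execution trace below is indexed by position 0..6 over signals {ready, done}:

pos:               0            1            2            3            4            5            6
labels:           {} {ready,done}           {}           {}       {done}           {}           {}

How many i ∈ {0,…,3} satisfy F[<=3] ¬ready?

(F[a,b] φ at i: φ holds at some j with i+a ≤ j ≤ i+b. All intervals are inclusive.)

4

Evaluate at each i in [0,3]:
  i=0: ✓ (witness j=0)
  i=1: ✓ (witness j=2)
  i=2: ✓ (witness j=2)
  i=3: ✓ (witness j=3)
Positions where it holds: {0, 1, 2, 3} → 4.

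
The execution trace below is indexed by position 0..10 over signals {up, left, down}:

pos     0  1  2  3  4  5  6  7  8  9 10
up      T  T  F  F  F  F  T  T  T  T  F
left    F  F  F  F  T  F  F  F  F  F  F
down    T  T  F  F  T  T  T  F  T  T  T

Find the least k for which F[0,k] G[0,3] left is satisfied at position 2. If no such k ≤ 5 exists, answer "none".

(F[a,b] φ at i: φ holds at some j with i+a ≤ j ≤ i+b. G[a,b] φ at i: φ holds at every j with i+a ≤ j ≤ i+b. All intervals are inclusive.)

Scan j = 2,3,… for G[0,3] left:
  j=2: fails
  j=3: fails
  j=4: fails
  j=5: fails
  j=6: fails
  j=7: fails
No j in [2,7] satisfies it → none.

none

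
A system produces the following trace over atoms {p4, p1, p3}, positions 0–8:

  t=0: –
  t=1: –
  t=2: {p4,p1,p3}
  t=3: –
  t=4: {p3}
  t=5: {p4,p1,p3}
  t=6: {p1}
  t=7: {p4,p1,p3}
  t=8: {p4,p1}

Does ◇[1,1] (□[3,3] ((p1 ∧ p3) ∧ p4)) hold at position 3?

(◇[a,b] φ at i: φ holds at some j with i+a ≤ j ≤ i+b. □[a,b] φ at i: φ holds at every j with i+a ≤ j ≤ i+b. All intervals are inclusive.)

True

Check □[3,3] ((p1 ∧ p3) ∧ p4) at each j in [4,4]:
  j=4: holds on [7,7]
Found at j=4 → formula holds.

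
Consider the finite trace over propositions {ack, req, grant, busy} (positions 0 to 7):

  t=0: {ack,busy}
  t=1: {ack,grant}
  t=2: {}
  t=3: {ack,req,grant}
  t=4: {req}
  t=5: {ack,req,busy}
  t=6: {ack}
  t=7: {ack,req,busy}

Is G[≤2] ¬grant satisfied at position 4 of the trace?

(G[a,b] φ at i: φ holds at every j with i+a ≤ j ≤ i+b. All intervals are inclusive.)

Check ¬grant at every j in [4,6]:
  j=4: true
  j=5: true
  j=6: true
All positions satisfy it → formula holds.

Holds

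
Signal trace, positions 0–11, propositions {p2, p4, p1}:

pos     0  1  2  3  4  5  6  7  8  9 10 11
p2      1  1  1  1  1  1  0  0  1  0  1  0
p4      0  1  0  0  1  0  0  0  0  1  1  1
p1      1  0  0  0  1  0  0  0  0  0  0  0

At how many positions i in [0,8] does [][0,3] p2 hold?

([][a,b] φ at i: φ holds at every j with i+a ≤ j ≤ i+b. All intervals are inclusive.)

3

Evaluate at each i in [0,8]:
  i=0: ✓ (all of [0,3])
  i=1: ✓ (all of [1,4])
  i=2: ✓ (all of [2,5])
  i=3: ✗ (fails at j=6)
  i=4: ✗ (fails at j=6)
  i=5: ✗ (fails at j=6)
  i=6: ✗ (fails at j=6)
  i=7: ✗ (fails at j=7)
  i=8: ✗ (fails at j=9)
Positions where it holds: {0, 1, 2} → 3.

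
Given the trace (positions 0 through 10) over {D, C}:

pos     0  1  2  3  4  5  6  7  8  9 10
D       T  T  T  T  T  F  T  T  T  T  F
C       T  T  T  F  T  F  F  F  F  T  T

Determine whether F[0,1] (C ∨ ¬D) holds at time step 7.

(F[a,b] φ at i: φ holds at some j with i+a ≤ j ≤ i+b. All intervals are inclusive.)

No

Check (C ∨ ¬D) at each j in [7,8]:
  j=7: false
  j=8: false
No position in the window satisfies it → formula fails.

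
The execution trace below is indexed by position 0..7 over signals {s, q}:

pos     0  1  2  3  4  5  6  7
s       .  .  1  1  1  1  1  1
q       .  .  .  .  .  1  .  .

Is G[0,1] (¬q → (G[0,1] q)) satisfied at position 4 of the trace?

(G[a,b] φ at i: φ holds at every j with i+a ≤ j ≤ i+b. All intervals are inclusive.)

Check (¬q → (G[0,1] q)) at every j in [4,5]:
  j=4: antecedent true; consequent fails at 4 → ✗
  j=5: antecedent false → ✓
Fails at j=4 → formula fails.

No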